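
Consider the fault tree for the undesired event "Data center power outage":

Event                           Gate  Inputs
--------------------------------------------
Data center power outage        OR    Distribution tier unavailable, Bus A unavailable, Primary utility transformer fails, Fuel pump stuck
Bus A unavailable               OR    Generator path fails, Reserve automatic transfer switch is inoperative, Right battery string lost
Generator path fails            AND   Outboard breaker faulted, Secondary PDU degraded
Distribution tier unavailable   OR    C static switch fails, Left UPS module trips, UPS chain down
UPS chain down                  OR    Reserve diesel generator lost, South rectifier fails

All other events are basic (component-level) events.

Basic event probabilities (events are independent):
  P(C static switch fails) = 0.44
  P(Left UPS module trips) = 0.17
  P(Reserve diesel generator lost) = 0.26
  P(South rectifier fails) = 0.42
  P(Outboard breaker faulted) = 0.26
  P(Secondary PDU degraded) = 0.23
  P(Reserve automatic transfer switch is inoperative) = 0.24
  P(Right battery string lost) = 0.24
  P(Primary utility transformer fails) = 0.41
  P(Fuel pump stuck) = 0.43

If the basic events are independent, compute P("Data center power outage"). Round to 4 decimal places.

0.9636

P(UPS chain down) [OR] = 1 − (1−0.26) × (1−0.42) = 0.570800
P(Distribution tier unavailable) [OR] = 1 − (1−0.44) × (1−0.17) × (1−0.570800) = 0.800508
P(Generator path fails) [AND] = 0.26 × 0.23 = 0.059800
P(Bus A unavailable) [OR] = 1 − (1−0.059800) × (1−0.24) × (1−0.24) = 0.456940
P(Data center power outage) [OR] = 1 − (1−0.800508) × (1−0.456940) × (1−0.41) × (1−0.43) = 0.963567
Rounded to 4 decimal places: P(Data center power outage) ≈ 0.9636.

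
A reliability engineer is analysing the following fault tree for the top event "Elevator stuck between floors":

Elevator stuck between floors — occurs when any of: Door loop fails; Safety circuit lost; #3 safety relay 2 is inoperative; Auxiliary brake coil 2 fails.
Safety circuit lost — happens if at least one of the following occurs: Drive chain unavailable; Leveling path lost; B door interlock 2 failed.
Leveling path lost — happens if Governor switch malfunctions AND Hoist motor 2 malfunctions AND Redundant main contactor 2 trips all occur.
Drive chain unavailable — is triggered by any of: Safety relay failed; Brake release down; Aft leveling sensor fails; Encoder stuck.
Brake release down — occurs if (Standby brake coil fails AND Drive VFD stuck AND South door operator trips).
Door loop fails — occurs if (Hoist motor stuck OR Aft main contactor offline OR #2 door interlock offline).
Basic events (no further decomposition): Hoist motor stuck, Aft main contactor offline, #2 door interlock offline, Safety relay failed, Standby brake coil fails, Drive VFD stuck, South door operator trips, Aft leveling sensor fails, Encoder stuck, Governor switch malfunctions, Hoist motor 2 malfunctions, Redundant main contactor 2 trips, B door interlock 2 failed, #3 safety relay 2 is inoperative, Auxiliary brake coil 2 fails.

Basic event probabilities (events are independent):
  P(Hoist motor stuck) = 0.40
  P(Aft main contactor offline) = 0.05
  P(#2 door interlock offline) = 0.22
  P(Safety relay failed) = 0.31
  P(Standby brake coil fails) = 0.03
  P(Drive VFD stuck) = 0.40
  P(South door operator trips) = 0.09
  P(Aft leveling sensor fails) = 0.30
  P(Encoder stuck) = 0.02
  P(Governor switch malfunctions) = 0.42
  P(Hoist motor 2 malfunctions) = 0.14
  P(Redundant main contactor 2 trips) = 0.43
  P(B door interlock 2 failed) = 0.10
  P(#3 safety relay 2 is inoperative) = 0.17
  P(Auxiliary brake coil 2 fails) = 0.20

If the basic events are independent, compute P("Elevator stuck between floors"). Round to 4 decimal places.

0.8775

P(Door loop fails) [OR] = 1 − (1−0.40) × (1−0.05) × (1−0.22) = 0.555400
P(Brake release down) [AND] = 0.03 × 0.40 × 0.09 = 0.001080
P(Drive chain unavailable) [OR] = 1 − (1−0.31) × (1−0.001080) × (1−0.30) × (1−0.02) = 0.527171
P(Leveling path lost) [AND] = 0.42 × 0.14 × 0.43 = 0.025284
P(Safety circuit lost) [OR] = 1 − (1−0.527171) × (1−0.025284) × (1−0.10) = 0.585213
P(Elevator stuck between floors) [OR] = 1 − (1−0.555400) × (1−0.585213) × (1−0.17) × (1−0.20) = 0.877549
Rounded to 4 decimal places: P(Elevator stuck between floors) ≈ 0.8775.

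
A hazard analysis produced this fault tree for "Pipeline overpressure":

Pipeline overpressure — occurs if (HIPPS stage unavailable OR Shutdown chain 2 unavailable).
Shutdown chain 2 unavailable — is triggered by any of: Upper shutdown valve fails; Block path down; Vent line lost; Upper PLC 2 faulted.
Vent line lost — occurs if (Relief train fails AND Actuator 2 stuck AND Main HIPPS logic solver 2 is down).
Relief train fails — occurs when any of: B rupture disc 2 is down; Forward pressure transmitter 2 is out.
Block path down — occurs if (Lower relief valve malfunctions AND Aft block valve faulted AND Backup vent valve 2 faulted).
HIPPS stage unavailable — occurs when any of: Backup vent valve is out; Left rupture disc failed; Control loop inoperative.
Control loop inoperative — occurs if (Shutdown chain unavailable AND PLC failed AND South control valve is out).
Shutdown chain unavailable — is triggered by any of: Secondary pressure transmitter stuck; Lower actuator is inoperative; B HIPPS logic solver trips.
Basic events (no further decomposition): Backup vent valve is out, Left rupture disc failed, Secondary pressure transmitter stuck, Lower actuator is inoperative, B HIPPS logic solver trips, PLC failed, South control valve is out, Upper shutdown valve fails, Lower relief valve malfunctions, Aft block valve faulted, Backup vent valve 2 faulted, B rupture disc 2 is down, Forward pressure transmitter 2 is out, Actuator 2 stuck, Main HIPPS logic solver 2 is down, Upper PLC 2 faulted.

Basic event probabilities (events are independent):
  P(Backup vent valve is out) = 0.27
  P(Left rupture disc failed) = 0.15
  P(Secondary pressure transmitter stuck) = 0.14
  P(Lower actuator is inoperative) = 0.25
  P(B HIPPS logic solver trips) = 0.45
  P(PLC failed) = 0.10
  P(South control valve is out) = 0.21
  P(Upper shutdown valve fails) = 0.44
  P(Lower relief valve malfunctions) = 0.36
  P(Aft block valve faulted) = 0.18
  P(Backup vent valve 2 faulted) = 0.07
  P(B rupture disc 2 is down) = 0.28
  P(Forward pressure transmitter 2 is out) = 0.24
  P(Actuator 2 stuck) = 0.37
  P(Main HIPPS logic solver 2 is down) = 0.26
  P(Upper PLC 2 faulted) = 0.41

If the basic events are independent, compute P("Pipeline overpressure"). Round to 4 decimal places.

P(Shutdown chain unavailable) [OR] = 1 − (1−0.14) × (1−0.25) × (1−0.45) = 0.645250
P(Control loop inoperative) [AND] = 0.645250 × 0.10 × 0.21 = 0.013550
P(HIPPS stage unavailable) [OR] = 1 − (1−0.27) × (1−0.15) × (1−0.013550) = 0.387908
P(Block path down) [AND] = 0.36 × 0.18 × 0.07 = 0.004536
P(Relief train fails) [OR] = 1 − (1−0.28) × (1−0.24) = 0.452800
P(Vent line lost) [AND] = 0.452800 × 0.37 × 0.26 = 0.043559
P(Shutdown chain 2 unavailable) [OR] = 1 − (1−0.44) × (1−0.004536) × (1−0.043559) × (1−0.41) = 0.685425
P(Pipeline overpressure) [OR] = 1 − (1−0.387908) × (1−0.685425) = 0.807451
Rounded to 4 decimal places: P(Pipeline overpressure) ≈ 0.8075.

0.8075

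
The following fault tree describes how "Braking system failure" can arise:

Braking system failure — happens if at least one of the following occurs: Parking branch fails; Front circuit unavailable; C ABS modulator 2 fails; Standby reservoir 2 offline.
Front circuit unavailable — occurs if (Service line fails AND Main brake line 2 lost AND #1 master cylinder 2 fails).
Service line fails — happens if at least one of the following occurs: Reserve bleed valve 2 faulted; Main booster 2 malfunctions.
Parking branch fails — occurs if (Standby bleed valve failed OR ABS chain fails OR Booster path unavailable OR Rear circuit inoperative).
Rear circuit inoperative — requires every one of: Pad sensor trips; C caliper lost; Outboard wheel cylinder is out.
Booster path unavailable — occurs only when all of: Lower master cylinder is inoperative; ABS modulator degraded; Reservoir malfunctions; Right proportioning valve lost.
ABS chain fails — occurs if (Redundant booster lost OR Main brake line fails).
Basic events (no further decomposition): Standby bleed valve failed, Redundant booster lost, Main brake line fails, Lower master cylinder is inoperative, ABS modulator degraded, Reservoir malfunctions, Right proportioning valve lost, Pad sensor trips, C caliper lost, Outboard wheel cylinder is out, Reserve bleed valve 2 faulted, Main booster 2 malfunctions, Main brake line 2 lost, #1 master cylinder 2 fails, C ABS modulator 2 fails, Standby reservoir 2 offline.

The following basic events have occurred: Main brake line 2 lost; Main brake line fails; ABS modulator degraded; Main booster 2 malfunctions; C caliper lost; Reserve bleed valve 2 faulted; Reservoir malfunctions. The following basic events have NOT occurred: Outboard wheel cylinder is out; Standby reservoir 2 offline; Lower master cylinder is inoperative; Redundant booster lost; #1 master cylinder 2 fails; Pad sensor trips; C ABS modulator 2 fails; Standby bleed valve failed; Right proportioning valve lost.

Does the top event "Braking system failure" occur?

ABS chain fails [OR]: Redundant booster lost=not, Main brake line fails=occurs → at least one input occurs → occurs.
Booster path unavailable [AND]: Lower master cylinder is inoperative=not, ABS modulator degraded=occurs, Reservoir malfunctions=occurs, Right proportioning valve lost=not → not all inputs occur → does not occur.
Rear circuit inoperative [AND]: Pad sensor trips=not, C caliper lost=occurs, Outboard wheel cylinder is out=not → not all inputs occur → does not occur.
Parking branch fails [OR]: Standby bleed valve failed=not, ABS chain fails=occurs, Booster path unavailable=not, Rear circuit inoperative=not → at least one input occurs → occurs.
Service line fails [OR]: Reserve bleed valve 2 faulted=occurs, Main booster 2 malfunctions=occurs → at least one input occurs → occurs.
Front circuit unavailable [AND]: Service line fails=occurs, Main brake line 2 lost=occurs, #1 master cylinder 2 fails=not → not all inputs occur → does not occur.
Braking system failure [OR]: Parking branch fails=occurs, Front circuit unavailable=not, C ABS modulator 2 fails=not, Standby reservoir 2 offline=not → at least one input occurs → occurs.

Yes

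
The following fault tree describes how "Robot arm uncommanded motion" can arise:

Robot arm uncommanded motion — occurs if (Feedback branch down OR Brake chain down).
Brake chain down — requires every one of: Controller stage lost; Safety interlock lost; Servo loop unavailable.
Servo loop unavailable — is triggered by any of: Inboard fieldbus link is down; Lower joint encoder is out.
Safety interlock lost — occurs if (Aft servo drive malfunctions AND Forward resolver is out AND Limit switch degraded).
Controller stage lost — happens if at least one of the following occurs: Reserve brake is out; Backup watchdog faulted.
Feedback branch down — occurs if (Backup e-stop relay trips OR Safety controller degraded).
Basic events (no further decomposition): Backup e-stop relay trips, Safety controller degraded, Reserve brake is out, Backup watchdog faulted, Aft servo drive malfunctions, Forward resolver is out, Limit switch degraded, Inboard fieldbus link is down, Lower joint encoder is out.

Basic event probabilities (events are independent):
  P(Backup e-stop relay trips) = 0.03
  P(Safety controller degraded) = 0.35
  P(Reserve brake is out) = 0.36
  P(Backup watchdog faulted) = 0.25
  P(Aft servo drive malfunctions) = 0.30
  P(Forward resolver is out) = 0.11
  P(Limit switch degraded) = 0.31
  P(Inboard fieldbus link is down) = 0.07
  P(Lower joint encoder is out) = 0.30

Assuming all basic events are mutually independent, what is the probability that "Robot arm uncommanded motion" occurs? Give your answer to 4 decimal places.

0.3707

P(Feedback branch down) [OR] = 1 − (1−0.03) × (1−0.35) = 0.369500
P(Controller stage lost) [OR] = 1 − (1−0.36) × (1−0.25) = 0.520000
P(Safety interlock lost) [AND] = 0.30 × 0.11 × 0.31 = 0.010230
P(Servo loop unavailable) [OR] = 1 − (1−0.07) × (1−0.30) = 0.349000
P(Brake chain down) [AND] = 0.520000 × 0.010230 × 0.349000 = 0.001857
P(Robot arm uncommanded motion) [OR] = 1 − (1−0.369500) × (1−0.001857) = 0.370671
Rounded to 4 decimal places: P(Robot arm uncommanded motion) ≈ 0.3707.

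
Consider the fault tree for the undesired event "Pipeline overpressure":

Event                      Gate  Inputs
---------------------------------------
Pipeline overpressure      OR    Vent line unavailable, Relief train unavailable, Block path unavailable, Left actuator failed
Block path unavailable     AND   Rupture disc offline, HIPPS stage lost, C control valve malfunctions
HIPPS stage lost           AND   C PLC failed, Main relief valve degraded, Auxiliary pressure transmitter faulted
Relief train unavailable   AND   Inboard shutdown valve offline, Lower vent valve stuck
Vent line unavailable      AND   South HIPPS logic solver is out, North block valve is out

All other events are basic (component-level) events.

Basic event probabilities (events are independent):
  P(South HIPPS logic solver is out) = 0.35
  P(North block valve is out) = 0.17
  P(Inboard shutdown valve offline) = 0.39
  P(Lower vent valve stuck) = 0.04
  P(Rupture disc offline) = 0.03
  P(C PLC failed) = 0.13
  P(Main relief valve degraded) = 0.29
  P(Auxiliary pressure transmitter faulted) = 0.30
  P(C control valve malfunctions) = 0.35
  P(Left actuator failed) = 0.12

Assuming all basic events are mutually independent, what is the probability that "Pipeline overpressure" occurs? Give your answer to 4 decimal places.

P(Vent line unavailable) [AND] = 0.35 × 0.17 = 0.059500
P(Relief train unavailable) [AND] = 0.39 × 0.04 = 0.015600
P(HIPPS stage lost) [AND] = 0.13 × 0.29 × 0.30 = 0.011310
P(Block path unavailable) [AND] = 0.03 × 0.011310 × 0.35 = 0.000119
P(Pipeline overpressure) [OR] = 1 − (1−0.059500) × (1−0.015600) × (1−0.000119) × (1−0.12) = 0.185368
Rounded to 4 decimal places: P(Pipeline overpressure) ≈ 0.1854.

0.1854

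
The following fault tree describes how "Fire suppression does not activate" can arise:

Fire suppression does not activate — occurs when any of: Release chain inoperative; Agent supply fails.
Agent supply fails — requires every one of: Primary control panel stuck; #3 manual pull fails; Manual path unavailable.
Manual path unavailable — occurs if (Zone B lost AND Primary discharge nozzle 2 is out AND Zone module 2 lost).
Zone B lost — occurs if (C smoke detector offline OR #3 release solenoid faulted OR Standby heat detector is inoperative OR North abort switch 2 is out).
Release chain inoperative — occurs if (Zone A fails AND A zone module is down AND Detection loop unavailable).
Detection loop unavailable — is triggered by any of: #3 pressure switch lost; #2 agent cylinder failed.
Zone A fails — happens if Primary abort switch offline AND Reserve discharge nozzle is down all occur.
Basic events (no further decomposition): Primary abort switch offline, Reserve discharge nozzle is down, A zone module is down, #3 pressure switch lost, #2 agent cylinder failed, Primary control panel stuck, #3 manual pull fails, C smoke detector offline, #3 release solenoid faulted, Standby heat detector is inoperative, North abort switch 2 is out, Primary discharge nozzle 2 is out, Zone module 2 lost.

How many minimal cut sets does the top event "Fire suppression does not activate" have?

6

Zone A fails [AND]: one cut set from each child combined → 1 × 1 = 1 cut set(s).
Detection loop unavailable [OR]: union of children's cut sets → 2 cut set(s).
Release chain inoperative [AND]: one cut set from each child combined → 1 × 1 × 2 = 2 cut set(s).
Zone B lost [OR]: union of children's cut sets → 4 cut set(s).
Manual path unavailable [AND]: one cut set from each child combined → 4 × 1 × 1 = 4 cut set(s).
Agent supply fails [AND]: one cut set from each child combined → 1 × 1 × 4 = 4 cut set(s).
Fire suppression does not activate [OR]: union of children's cut sets → 6 cut set(s).
Minimal cut sets: {#3 pressure switch lost, A zone module is down, Primary abort switch offline, Reserve discharge nozzle is down}; {#2 agent cylinder failed, A zone module is down, Primary abort switch offline, Reserve discharge nozzle is down}; {#3 manual pull fails, C smoke detector offline, Primary control panel stuck, Primary discharge nozzle 2 is out, Zone module 2 lost}; {#3 manual pull fails, #3 release solenoid faulted, Primary control panel stuck, Primary discharge nozzle 2 is out, Zone module 2 lost}; {#3 manual pull fails, Primary control panel stuck, Primary discharge nozzle 2 is out, Standby heat detector is inoperative, Zone module 2 lost}; {#3 manual pull fails, North abort switch 2 is out, Primary control panel stuck, Primary discharge nozzle 2 is out, Zone module 2 lost}.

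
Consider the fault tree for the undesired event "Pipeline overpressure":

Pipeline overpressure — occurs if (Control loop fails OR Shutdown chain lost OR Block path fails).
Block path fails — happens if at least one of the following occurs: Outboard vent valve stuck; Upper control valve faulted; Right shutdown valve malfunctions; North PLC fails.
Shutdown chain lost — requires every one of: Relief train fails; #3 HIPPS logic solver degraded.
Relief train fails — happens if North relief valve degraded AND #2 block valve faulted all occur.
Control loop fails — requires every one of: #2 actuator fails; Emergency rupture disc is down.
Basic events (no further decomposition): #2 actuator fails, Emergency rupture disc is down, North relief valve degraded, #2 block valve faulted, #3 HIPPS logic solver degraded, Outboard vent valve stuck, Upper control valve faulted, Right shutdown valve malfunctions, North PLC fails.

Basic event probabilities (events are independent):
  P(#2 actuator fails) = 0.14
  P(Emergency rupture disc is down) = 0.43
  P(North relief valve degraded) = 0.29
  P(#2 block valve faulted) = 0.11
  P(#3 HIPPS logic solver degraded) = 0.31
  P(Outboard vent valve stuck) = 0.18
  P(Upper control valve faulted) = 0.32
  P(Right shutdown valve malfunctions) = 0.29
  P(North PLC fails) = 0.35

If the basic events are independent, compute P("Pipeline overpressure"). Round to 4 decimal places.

0.7606

P(Control loop fails) [AND] = 0.14 × 0.43 = 0.060200
P(Relief train fails) [AND] = 0.29 × 0.11 = 0.031900
P(Shutdown chain lost) [AND] = 0.031900 × 0.31 = 0.009889
P(Block path fails) [OR] = 1 − (1−0.18) × (1−0.32) × (1−0.29) × (1−0.35) = 0.742668
P(Pipeline overpressure) [OR] = 1 − (1−0.060200) × (1−0.009889) × (1−0.742668) = 0.760551
Rounded to 4 decimal places: P(Pipeline overpressure) ≈ 0.7606.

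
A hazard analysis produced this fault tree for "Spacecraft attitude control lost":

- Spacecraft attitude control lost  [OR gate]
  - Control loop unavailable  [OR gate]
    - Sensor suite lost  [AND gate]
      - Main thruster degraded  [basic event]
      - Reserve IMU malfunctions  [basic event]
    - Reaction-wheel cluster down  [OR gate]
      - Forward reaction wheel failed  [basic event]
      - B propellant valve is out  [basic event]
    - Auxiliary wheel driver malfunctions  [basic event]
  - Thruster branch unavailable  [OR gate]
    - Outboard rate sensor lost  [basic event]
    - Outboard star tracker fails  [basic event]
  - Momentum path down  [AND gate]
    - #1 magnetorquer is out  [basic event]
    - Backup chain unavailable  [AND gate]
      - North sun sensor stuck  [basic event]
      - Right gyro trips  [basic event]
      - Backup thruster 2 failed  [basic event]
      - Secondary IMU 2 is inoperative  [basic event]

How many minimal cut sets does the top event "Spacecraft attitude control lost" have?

Sensor suite lost [AND]: one cut set from each child combined → 1 × 1 = 1 cut set(s).
Reaction-wheel cluster down [OR]: union of children's cut sets → 2 cut set(s).
Control loop unavailable [OR]: union of children's cut sets → 4 cut set(s).
Thruster branch unavailable [OR]: union of children's cut sets → 2 cut set(s).
Backup chain unavailable [AND]: one cut set from each child combined → 1 × 1 × 1 × 1 = 1 cut set(s).
Momentum path down [AND]: one cut set from each child combined → 1 × 1 = 1 cut set(s).
Spacecraft attitude control lost [OR]: union of children's cut sets → 7 cut set(s).
Minimal cut sets: {Main thruster degraded, Reserve IMU malfunctions}; {Forward reaction wheel failed}; {B propellant valve is out}; {Auxiliary wheel driver malfunctions}; {Outboard rate sensor lost}; {Outboard star tracker fails}; {#1 magnetorquer is out, Backup thruster 2 failed, North sun sensor stuck, Right gyro trips, Secondary IMU 2 is inoperative}.

7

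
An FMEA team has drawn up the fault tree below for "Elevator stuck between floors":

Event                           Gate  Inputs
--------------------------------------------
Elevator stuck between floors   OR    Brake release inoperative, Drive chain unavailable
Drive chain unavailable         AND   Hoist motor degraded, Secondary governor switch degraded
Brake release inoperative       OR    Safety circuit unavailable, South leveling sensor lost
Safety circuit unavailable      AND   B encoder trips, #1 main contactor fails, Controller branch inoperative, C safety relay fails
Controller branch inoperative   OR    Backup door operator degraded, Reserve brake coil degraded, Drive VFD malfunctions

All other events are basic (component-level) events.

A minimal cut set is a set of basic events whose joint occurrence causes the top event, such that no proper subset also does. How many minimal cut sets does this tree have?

Controller branch inoperative [OR]: union of children's cut sets → 3 cut set(s).
Safety circuit unavailable [AND]: one cut set from each child combined → 1 × 1 × 3 × 1 = 3 cut set(s).
Brake release inoperative [OR]: union of children's cut sets → 4 cut set(s).
Drive chain unavailable [AND]: one cut set from each child combined → 1 × 1 = 1 cut set(s).
Elevator stuck between floors [OR]: union of children's cut sets → 5 cut set(s).
Minimal cut sets: {#1 main contactor fails, B encoder trips, Backup door operator degraded, C safety relay fails}; {#1 main contactor fails, B encoder trips, C safety relay fails, Reserve brake coil degraded}; {#1 main contactor fails, B encoder trips, C safety relay fails, Drive VFD malfunctions}; {South leveling sensor lost}; {Hoist motor degraded, Secondary governor switch degraded}.

5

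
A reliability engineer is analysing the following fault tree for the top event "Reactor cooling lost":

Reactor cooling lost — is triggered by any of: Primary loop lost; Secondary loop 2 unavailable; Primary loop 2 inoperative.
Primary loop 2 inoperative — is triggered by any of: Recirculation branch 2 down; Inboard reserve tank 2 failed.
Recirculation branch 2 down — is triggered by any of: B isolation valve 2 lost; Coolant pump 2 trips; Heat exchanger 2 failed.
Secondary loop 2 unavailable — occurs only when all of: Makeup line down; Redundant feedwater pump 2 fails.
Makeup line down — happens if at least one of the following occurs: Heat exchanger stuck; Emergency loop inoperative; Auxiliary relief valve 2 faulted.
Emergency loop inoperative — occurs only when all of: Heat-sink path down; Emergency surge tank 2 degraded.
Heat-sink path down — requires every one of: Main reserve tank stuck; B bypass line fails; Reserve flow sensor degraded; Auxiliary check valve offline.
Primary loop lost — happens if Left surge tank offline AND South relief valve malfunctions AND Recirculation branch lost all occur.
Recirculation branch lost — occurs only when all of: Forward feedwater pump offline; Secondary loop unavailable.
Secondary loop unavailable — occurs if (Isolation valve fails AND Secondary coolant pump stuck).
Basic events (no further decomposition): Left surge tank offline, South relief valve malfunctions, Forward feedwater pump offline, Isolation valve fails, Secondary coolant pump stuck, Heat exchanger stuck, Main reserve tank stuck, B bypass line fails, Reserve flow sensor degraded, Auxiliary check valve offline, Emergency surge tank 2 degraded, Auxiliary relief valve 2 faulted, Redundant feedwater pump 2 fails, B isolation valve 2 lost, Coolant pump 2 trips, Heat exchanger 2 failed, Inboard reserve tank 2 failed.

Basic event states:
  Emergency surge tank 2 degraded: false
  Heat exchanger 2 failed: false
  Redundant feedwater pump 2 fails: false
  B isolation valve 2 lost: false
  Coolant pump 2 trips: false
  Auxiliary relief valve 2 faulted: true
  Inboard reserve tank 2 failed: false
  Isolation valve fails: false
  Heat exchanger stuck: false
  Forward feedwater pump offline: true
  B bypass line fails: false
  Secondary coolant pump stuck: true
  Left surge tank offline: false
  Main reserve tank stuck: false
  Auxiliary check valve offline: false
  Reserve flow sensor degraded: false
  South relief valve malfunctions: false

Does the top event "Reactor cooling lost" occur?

No

Secondary loop unavailable [AND]: Isolation valve fails=not, Secondary coolant pump stuck=occurs → not all inputs occur → does not occur.
Recirculation branch lost [AND]: Forward feedwater pump offline=occurs, Secondary loop unavailable=not → not all inputs occur → does not occur.
Primary loop lost [AND]: Left surge tank offline=not, South relief valve malfunctions=not, Recirculation branch lost=not → not all inputs occur → does not occur.
Heat-sink path down [AND]: Main reserve tank stuck=not, B bypass line fails=not, Reserve flow sensor degraded=not, Auxiliary check valve offline=not → not all inputs occur → does not occur.
Emergency loop inoperative [AND]: Heat-sink path down=not, Emergency surge tank 2 degraded=not → not all inputs occur → does not occur.
Makeup line down [OR]: Heat exchanger stuck=not, Emergency loop inoperative=not, Auxiliary relief valve 2 faulted=occurs → at least one input occurs → occurs.
Secondary loop 2 unavailable [AND]: Makeup line down=occurs, Redundant feedwater pump 2 fails=not → not all inputs occur → does not occur.
Recirculation branch 2 down [OR]: B isolation valve 2 lost=not, Coolant pump 2 trips=not, Heat exchanger 2 failed=not → no input occurs → does not occur.
Primary loop 2 inoperative [OR]: Recirculation branch 2 down=not, Inboard reserve tank 2 failed=not → no input occurs → does not occur.
Reactor cooling lost [OR]: Primary loop lost=not, Secondary loop 2 unavailable=not, Primary loop 2 inoperative=not → no input occurs → does not occur.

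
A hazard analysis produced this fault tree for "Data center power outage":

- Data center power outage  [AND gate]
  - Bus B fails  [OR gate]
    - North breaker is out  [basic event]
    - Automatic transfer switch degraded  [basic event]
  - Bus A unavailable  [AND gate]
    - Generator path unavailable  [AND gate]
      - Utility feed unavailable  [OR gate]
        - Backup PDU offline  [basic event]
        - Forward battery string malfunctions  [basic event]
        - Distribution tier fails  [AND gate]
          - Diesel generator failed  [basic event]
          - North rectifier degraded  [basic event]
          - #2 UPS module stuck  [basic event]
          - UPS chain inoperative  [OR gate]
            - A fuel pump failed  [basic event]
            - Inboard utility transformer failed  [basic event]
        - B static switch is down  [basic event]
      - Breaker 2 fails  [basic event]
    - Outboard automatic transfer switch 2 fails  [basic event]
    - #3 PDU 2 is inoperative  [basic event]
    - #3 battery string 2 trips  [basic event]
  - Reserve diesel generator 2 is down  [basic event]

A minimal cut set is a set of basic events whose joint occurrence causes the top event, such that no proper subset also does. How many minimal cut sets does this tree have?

Bus B fails [OR]: union of children's cut sets → 2 cut set(s).
UPS chain inoperative [OR]: union of children's cut sets → 2 cut set(s).
Distribution tier fails [AND]: one cut set from each child combined → 1 × 1 × 1 × 2 = 2 cut set(s).
Utility feed unavailable [OR]: union of children's cut sets → 5 cut set(s).
Generator path unavailable [AND]: one cut set from each child combined → 5 × 1 = 5 cut set(s).
Bus A unavailable [AND]: one cut set from each child combined → 5 × 1 × 1 × 1 = 5 cut set(s).
Data center power outage [AND]: one cut set from each child combined → 2 × 5 × 1 = 10 cut set(s).
Minimal cut sets: {#3 PDU 2 is inoperative, #3 battery string 2 trips, Backup PDU offline, Breaker 2 fails, North breaker is out, Outboard automatic transfer switch 2 fails, Reserve diesel generator 2 is down}; {#3 PDU 2 is inoperative, #3 battery string 2 trips, Breaker 2 fails, Forward battery string malfunctions, North breaker is out, Outboard automatic transfer switch 2 fails, Reserve diesel generator 2 is down}; {#2 UPS module stuck, #3 PDU 2 is inoperative, #3 battery string 2 trips, A fuel pump failed, Breaker 2 fails, Diesel generator failed, North breaker is out, North rectifier degraded, Outboard automatic transfer switch 2 fails, Reserve diesel generator 2 is down}; {#2 UPS module stuck, #3 PDU 2 is inoperative, #3 battery string 2 trips, Breaker 2 fails, Diesel generator failed, Inboard utility transformer failed, North breaker is out, North rectifier degraded, Outboard automatic transfer switch 2 fails, Reserve diesel generator 2 is down}; {#3 PDU 2 is inoperative, #3 battery string 2 trips, B static switch is down, Breaker 2 fails, North breaker is out, Outboard automatic transfer switch 2 fails, Reserve diesel generator 2 is down}; {#3 PDU 2 is inoperative, #3 battery string 2 trips, Automatic transfer switch degraded, Backup PDU offline, Breaker 2 fails, Outboard automatic transfer switch 2 fails, Reserve diesel generator 2 is down}; {#3 PDU 2 is inoperative, #3 battery string 2 trips, Automatic transfer switch degraded, Breaker 2 fails, Forward battery string malfunctions, Outboard automatic transfer switch 2 fails, Reserve diesel generator 2 is down}; {#2 UPS module stuck, #3 PDU 2 is inoperative, #3 battery string 2 trips, A fuel pump failed, Automatic transfer switch degraded, Breaker 2 fails, Diesel generator failed, North rectifier degraded, Outboard automatic transfer switch 2 fails, Reserve diesel generator 2 is down}; {#2 UPS module stuck, #3 PDU 2 is inoperative, #3 battery string 2 trips, Automatic transfer switch degraded, Breaker 2 fails, Diesel generator failed, Inboard utility transformer failed, North rectifier degraded, Outboard automatic transfer switch 2 fails, Reserve diesel generator 2 is down}; {#3 PDU 2 is inoperative, #3 battery string 2 trips, Automatic transfer switch degraded, B static switch is down, Breaker 2 fails, Outboard automatic transfer switch 2 fails, Reserve diesel generator 2 is down}.

10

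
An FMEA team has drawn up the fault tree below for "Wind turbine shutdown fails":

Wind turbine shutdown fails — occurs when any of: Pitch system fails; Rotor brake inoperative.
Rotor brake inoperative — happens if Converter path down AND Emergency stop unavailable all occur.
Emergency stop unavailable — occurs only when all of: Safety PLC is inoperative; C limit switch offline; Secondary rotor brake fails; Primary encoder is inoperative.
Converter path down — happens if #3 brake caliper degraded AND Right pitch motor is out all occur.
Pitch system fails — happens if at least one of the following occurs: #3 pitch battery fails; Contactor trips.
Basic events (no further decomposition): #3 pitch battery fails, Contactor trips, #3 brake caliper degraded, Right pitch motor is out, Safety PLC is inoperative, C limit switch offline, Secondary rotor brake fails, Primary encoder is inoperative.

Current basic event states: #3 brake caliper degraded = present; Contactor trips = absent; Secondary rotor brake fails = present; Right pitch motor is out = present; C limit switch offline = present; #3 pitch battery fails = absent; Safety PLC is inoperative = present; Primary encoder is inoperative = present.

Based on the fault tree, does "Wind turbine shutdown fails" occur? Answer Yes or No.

Pitch system fails [OR]: #3 pitch battery fails=not, Contactor trips=not → no input occurs → does not occur.
Converter path down [AND]: #3 brake caliper degraded=occurs, Right pitch motor is out=occurs → all inputs occur → occurs.
Emergency stop unavailable [AND]: Safety PLC is inoperative=occurs, C limit switch offline=occurs, Secondary rotor brake fails=occurs, Primary encoder is inoperative=occurs → all inputs occur → occurs.
Rotor brake inoperative [AND]: Converter path down=occurs, Emergency stop unavailable=occurs → all inputs occur → occurs.
Wind turbine shutdown fails [OR]: Pitch system fails=not, Rotor brake inoperative=occurs → at least one input occurs → occurs.

Yes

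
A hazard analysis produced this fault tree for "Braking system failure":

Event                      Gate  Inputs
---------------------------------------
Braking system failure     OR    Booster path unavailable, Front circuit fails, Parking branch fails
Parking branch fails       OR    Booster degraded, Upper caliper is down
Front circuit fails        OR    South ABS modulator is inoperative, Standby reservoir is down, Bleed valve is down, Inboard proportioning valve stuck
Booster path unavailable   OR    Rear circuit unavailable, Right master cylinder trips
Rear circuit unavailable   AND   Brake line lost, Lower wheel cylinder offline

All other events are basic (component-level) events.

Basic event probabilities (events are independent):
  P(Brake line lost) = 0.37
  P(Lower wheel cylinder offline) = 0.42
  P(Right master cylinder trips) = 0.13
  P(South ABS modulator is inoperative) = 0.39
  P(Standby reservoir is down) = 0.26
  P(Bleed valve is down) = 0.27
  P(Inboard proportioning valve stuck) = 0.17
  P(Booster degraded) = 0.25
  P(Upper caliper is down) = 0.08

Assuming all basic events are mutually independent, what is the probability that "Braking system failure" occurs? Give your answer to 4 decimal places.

0.8613

P(Rear circuit unavailable) [AND] = 0.37 × 0.42 = 0.155400
P(Booster path unavailable) [OR] = 1 − (1−0.155400) × (1−0.13) = 0.265198
P(Front circuit fails) [OR] = 1 − (1−0.39) × (1−0.26) × (1−0.27) × (1−0.17) = 0.726497
P(Parking branch fails) [OR] = 1 − (1−0.25) × (1−0.08) = 0.310000
P(Braking system failure) [OR] = 1 − (1−0.265198) × (1−0.726497) × (1−0.310000) = 0.861330
Rounded to 4 decimal places: P(Braking system failure) ≈ 0.8613.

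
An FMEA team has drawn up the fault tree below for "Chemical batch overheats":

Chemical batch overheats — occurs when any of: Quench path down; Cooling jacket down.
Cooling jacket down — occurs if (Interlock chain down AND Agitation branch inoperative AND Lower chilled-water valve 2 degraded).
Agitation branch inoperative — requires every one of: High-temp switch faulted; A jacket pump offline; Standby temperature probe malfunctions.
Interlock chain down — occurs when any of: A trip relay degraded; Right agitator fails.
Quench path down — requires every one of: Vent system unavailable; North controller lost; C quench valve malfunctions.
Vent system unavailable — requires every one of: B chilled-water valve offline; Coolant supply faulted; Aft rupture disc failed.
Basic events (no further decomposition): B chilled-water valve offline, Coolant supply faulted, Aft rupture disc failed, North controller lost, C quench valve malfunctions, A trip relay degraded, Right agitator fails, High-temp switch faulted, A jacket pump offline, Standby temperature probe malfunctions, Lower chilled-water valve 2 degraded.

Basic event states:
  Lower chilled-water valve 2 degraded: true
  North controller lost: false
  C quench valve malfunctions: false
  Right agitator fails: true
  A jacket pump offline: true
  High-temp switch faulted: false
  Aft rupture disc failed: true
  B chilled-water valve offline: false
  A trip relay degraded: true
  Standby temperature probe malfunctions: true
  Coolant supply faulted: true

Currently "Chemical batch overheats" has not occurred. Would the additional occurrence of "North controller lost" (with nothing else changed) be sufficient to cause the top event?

No

Counterfactual: set "North controller lost" to occurred.
Vent system unavailable [AND]: B chilled-water valve offline=not, Coolant supply faulted=occurs, Aft rupture disc failed=occurs → not all inputs occur → does not occur.
Quench path down [AND]: Vent system unavailable=not, North controller lost=occurs, C quench valve malfunctions=not → not all inputs occur → does not occur.
Interlock chain down [OR]: A trip relay degraded=occurs, Right agitator fails=occurs → at least one input occurs → occurs.
Agitation branch inoperative [AND]: High-temp switch faulted=not, A jacket pump offline=occurs, Standby temperature probe malfunctions=occurs → not all inputs occur → does not occur.
Cooling jacket down [AND]: Interlock chain down=occurs, Agitation branch inoperative=not, Lower chilled-water valve 2 degraded=occurs → not all inputs occur → does not occur.
Chemical batch overheats [OR]: Quench path down=not, Cooling jacket down=not → no input occurs → does not occur.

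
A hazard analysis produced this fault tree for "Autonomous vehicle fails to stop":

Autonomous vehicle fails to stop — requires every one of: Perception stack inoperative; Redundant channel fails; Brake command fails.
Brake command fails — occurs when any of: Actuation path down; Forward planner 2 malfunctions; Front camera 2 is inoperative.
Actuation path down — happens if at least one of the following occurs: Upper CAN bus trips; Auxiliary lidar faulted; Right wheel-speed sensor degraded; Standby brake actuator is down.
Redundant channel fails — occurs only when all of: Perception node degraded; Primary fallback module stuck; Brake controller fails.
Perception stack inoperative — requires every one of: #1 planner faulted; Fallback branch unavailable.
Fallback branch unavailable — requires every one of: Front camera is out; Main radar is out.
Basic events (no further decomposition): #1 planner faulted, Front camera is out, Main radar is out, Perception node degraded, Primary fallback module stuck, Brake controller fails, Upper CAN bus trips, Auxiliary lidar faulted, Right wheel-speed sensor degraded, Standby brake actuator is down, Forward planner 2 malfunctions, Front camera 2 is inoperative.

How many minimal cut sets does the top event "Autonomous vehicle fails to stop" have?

6

Fallback branch unavailable [AND]: one cut set from each child combined → 1 × 1 = 1 cut set(s).
Perception stack inoperative [AND]: one cut set from each child combined → 1 × 1 = 1 cut set(s).
Redundant channel fails [AND]: one cut set from each child combined → 1 × 1 × 1 = 1 cut set(s).
Actuation path down [OR]: union of children's cut sets → 4 cut set(s).
Brake command fails [OR]: union of children's cut sets → 6 cut set(s).
Autonomous vehicle fails to stop [AND]: one cut set from each child combined → 1 × 1 × 6 = 6 cut set(s).
Minimal cut sets: {#1 planner faulted, Brake controller fails, Front camera is out, Main radar is out, Perception node degraded, Primary fallback module stuck, Upper CAN bus trips}; {#1 planner faulted, Auxiliary lidar faulted, Brake controller fails, Front camera is out, Main radar is out, Perception node degraded, Primary fallback module stuck}; {#1 planner faulted, Brake controller fails, Front camera is out, Main radar is out, Perception node degraded, Primary fallback module stuck, Right wheel-speed sensor degraded}; {#1 planner faulted, Brake controller fails, Front camera is out, Main radar is out, Perception node degraded, Primary fallback module stuck, Standby brake actuator is down}; {#1 planner faulted, Brake controller fails, Forward planner 2 malfunctions, Front camera is out, Main radar is out, Perception node degraded, Primary fallback module stuck}; {#1 planner faulted, Brake controller fails, Front camera 2 is inoperative, Front camera is out, Main radar is out, Perception node degraded, Primary fallback module stuck}.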